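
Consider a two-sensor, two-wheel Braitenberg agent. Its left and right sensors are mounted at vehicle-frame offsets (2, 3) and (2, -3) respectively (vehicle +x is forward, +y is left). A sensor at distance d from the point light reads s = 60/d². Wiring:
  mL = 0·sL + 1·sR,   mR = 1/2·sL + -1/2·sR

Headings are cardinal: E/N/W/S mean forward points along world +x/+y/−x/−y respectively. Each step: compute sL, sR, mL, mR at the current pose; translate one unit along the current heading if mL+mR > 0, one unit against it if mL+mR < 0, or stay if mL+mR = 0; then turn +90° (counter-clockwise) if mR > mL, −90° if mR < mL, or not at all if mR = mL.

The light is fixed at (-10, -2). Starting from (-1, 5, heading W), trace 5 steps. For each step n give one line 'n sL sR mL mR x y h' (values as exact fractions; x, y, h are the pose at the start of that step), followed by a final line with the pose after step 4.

0 12/13 60/149 60/149 504/1937 -1 5 W
1 30/53 30/101 30/101 720/5353 -2 5 N
2 60/221 12/25 12/25 -576/5525 -2 6 E
3 1/3 5/6 5/6 -1/4 -1 6 S
4 12/13 60/149 60/149 504/1937 -1 5 W
final -2 5 N

n=0: pose=(-1,5,W); sL=12/13, sR=60/149; mL=60/149, mR=504/1937; mL+mR=1284/1937 → advance +1; mR−mL=-276/1937 → turn -1·90°
n=1: pose=(-2,5,N); sL=30/53, sR=30/101; mL=30/101, mR=720/5353; mL+mR=2310/5353 → advance +1; mR−mL=-870/5353 → turn -1·90°
n=2: pose=(-2,6,E); sL=60/221, sR=12/25; mL=12/25, mR=-576/5525; mL+mR=2076/5525 → advance +1; mR−mL=-3228/5525 → turn -1·90°
n=3: pose=(-1,6,S); sL=1/3, sR=5/6; mL=5/6, mR=-1/4; mL+mR=7/12 → advance +1; mR−mL=-13/12 → turn -1·90°
n=4: pose=(-1,5,W); sL=12/13, sR=60/149; mL=60/149, mR=504/1937; mL+mR=1284/1937 → advance +1; mR−mL=-276/1937 → turn -1·90°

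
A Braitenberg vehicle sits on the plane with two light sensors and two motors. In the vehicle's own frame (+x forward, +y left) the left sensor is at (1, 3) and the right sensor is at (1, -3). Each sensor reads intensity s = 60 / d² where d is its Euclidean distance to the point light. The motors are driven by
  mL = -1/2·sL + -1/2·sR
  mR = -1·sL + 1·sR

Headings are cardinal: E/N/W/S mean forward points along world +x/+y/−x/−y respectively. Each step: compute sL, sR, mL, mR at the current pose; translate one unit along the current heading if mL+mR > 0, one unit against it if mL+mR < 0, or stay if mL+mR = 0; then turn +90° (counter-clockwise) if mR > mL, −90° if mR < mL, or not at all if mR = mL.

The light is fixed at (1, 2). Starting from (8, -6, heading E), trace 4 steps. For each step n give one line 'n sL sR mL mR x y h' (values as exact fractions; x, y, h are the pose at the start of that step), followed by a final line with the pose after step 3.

n=0: pose=(8,-6,E); sL=60/89, sR=12/37; mL=-1644/3293, mR=-1152/3293; mL+mR=-2796/3293 → advance -1; mR−mL=492/3293 → turn +1·90°
n=1: pose=(7,-6,N); sL=30/29, sR=6/13; mL=-282/377, mR=-216/377; mL+mR=-498/377 → advance -1; mR−mL=66/377 → turn +1·90°
n=2: pose=(7,-7,W); sL=60/169, sR=60/61; mL=-6900/10309, mR=6480/10309; mL+mR=-420/10309 → advance -1; mR−mL=13380/10309 → turn +1·90°
n=3: pose=(8,-7,S); sL=3/10, sR=15/29; mL=-237/580, mR=63/290; mL+mR=-111/580 → advance -1; mR−mL=363/580 → turn +1·90°

0 60/89 12/37 -1644/3293 -1152/3293 8 -6 E
1 30/29 6/13 -282/377 -216/377 7 -6 N
2 60/169 60/61 -6900/10309 6480/10309 7 -7 W
3 3/10 15/29 -237/580 63/290 8 -7 S
final 8 -6 E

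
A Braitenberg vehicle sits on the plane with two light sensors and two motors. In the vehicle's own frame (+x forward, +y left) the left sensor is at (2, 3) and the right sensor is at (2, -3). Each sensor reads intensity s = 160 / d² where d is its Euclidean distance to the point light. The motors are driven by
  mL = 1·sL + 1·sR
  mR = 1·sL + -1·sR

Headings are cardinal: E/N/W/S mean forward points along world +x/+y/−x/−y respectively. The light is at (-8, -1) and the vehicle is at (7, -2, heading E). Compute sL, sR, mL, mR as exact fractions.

160/293 32/61 19136/17873 384/17873

left sensor world pos  = (9, 1); dL² = 293
right sensor world pos = (9, -5); dR² = 305
sL = 160/293 = 160/293
sR = 160/305 = 32/61
mL = 1·sL + 1·sR = 19136/17873
mR = 1·sL + -1·sR = 384/17873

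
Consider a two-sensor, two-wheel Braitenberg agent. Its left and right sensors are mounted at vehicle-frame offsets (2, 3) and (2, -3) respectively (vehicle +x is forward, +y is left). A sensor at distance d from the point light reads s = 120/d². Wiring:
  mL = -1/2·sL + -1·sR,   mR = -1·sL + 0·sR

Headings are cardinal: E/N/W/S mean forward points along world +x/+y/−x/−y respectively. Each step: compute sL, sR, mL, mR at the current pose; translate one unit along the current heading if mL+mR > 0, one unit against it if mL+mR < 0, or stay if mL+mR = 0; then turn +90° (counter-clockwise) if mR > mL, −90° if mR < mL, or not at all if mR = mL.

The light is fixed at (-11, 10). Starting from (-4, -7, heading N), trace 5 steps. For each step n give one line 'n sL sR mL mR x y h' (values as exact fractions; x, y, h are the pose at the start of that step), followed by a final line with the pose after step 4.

0 120/241 24/65 -9684/15665 -120/241 -4 -7 N
1 60/233 12/25 -3546/5825 -60/233 -4 -8 W
2 120/521 24/85 -17604/44285 -120/521 -3 -8 S
3 15/37 6/25 -819/1850 -15/37 -3 -7 E
4 120/241 24/65 -9684/15665 -120/241 -4 -7 N
final -4 -8 W

n=0: pose=(-4,-7,N); sL=120/241, sR=24/65; mL=-9684/15665, mR=-120/241; mL+mR=-17484/15665 → advance -1; mR−mL=1884/15665 → turn +1·90°
n=1: pose=(-4,-8,W); sL=60/233, sR=12/25; mL=-3546/5825, mR=-60/233; mL+mR=-5046/5825 → advance -1; mR−mL=2046/5825 → turn +1·90°
n=2: pose=(-3,-8,S); sL=120/521, sR=24/85; mL=-17604/44285, mR=-120/521; mL+mR=-27804/44285 → advance -1; mR−mL=7404/44285 → turn +1·90°
n=3: pose=(-3,-7,E); sL=15/37, sR=6/25; mL=-819/1850, mR=-15/37; mL+mR=-1569/1850 → advance -1; mR−mL=69/1850 → turn +1·90°
n=4: pose=(-4,-7,N); sL=120/241, sR=24/65; mL=-9684/15665, mR=-120/241; mL+mR=-17484/15665 → advance -1; mR−mL=1884/15665 → turn +1·90°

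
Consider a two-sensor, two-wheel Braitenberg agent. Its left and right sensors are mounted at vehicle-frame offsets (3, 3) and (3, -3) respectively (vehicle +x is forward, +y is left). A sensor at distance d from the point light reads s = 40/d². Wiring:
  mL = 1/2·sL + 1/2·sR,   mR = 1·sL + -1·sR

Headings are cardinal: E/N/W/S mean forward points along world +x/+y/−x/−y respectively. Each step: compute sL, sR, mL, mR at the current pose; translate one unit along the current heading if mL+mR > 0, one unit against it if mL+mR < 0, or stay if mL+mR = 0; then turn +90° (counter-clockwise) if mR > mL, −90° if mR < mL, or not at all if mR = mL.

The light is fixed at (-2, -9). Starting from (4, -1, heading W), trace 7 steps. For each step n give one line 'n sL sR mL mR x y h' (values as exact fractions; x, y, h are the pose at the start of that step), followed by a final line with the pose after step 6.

0 20/17 4/13 164/221 192/221 4 -1 W
1 40/89 40/29 2360/2581 -2400/2581 3 -1 S
2 1 10/37 47/74 27/37 3 0 W
3 8/17 40/37 488/629 -384/629 2 0 S
4 20/13 20/61 740/793 960/793 2 -1 W
5 40/61 8/5 344/305 -288/305 1 -1 S
6 5/2 2/5 29/20 21/10 1 -2 W
final 0 -2 S

n=0: pose=(4,-1,W); sL=20/17, sR=4/13; mL=164/221, mR=192/221; mL+mR=356/221 → advance +1; mR−mL=28/221 → turn +1·90°
n=1: pose=(3,-1,S); sL=40/89, sR=40/29; mL=2360/2581, mR=-2400/2581; mL+mR=-40/2581 → advance -1; mR−mL=-4760/2581 → turn -1·90°
n=2: pose=(3,0,W); sL=1, sR=10/37; mL=47/74, mR=27/37; mL+mR=101/74 → advance +1; mR−mL=7/74 → turn +1·90°
n=3: pose=(2,0,S); sL=8/17, sR=40/37; mL=488/629, mR=-384/629; mL+mR=104/629 → advance +1; mR−mL=-872/629 → turn -1·90°
n=4: pose=(2,-1,W); sL=20/13, sR=20/61; mL=740/793, mR=960/793; mL+mR=1700/793 → advance +1; mR−mL=220/793 → turn +1·90°
n=5: pose=(1,-1,S); sL=40/61, sR=8/5; mL=344/305, mR=-288/305; mL+mR=56/305 → advance +1; mR−mL=-632/305 → turn -1·90°
n=6: pose=(1,-2,W); sL=5/2, sR=2/5; mL=29/20, mR=21/10; mL+mR=71/20 → advance +1; mR−mL=13/20 → turn +1·90°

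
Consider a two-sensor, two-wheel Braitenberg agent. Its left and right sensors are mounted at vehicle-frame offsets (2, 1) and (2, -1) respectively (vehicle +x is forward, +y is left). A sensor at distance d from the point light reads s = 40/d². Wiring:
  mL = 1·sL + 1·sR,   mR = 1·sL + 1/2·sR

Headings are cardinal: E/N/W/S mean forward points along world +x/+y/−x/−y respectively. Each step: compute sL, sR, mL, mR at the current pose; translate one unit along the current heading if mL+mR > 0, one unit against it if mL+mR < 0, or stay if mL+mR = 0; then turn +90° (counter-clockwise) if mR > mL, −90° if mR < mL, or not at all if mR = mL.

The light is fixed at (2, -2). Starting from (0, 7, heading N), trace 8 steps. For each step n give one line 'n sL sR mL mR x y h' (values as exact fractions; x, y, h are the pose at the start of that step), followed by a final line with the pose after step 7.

n=0: pose=(0,7,N); sL=4/13, sR=20/61; mL=504/793, mR=374/793; mL+mR=878/793 → advance +1; mR−mL=-10/61 → turn -1·90°
n=1: pose=(0,8,E); sL=40/121, sR=40/81; mL=8080/9801, mR=5660/9801; mL+mR=4580/3267 → advance +1; mR−mL=-20/81 → turn -1·90°
n=2: pose=(1,8,S); sL=5/8, sR=10/17; mL=165/136, mR=125/136; mL+mR=145/68 → advance +1; mR−mL=-5/17 → turn -1·90°
n=3: pose=(1,7,W); sL=40/73, sR=40/109; mL=7280/7957, mR=5820/7957; mL+mR=13100/7957 → advance +1; mR−mL=-20/109 → turn -1·90°
n=4: pose=(0,7,N); sL=4/13, sR=20/61; mL=504/793, mR=374/793; mL+mR=878/793 → advance +1; mR−mL=-10/61 → turn -1·90°
n=5: pose=(0,8,E); sL=40/121, sR=40/81; mL=8080/9801, mR=5660/9801; mL+mR=4580/3267 → advance +1; mR−mL=-20/81 → turn -1·90°
n=6: pose=(1,8,S); sL=5/8, sR=10/17; mL=165/136, mR=125/136; mL+mR=145/68 → advance +1; mR−mL=-5/17 → turn -1·90°
n=7: pose=(1,7,W); sL=40/73, sR=40/109; mL=7280/7957, mR=5820/7957; mL+mR=13100/7957 → advance +1; mR−mL=-20/109 → turn -1·90°

0 4/13 20/61 504/793 374/793 0 7 N
1 40/121 40/81 8080/9801 5660/9801 0 8 E
2 5/8 10/17 165/136 125/136 1 8 S
3 40/73 40/109 7280/7957 5820/7957 1 7 W
4 4/13 20/61 504/793 374/793 0 7 N
5 40/121 40/81 8080/9801 5660/9801 0 8 E
6 5/8 10/17 165/136 125/136 1 8 S
7 40/73 40/109 7280/7957 5820/7957 1 7 W
final 0 7 N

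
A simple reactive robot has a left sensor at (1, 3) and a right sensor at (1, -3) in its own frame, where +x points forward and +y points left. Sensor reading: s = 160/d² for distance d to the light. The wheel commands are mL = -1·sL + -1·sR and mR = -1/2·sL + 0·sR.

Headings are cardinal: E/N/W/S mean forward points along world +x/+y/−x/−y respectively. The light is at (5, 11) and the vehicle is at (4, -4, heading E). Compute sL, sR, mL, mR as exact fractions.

left sensor world pos  = (5, -1); dL² = 144
right sensor world pos = (5, -7); dR² = 324
sL = 160/144 = 10/9
sR = 160/324 = 40/81
mL = -1·sL + -1·sR = -130/81
mR = -1/2·sL + 0·sR = -5/9

10/9 40/81 -130/81 -5/9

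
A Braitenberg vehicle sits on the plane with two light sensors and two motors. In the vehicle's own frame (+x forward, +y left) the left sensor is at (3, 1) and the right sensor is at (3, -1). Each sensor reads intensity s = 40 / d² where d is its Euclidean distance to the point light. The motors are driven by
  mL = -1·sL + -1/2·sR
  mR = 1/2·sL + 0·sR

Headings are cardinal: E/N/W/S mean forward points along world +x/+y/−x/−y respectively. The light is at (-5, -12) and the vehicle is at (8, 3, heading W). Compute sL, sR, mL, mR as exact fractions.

left sensor world pos  = (5, 2); dL² = 296
right sensor world pos = (5, 4); dR² = 356
sL = 40/296 = 5/37
sR = 40/356 = 10/89
mL = -1·sL + -1/2·sR = -630/3293
mR = 1/2·sL + 0·sR = 5/74

5/37 10/89 -630/3293 5/74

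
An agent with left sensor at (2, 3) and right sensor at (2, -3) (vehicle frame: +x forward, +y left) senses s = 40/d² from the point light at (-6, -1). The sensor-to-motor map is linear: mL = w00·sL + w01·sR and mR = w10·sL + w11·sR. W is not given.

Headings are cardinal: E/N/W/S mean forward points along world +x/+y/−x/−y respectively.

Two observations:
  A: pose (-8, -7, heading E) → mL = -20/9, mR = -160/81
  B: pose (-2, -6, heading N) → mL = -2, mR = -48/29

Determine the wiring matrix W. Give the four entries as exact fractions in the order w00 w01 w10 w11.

-1/2 0 -1/2 1/2

obs A: pose=(-8,-7,E) → sL=40/9, sR=40/81, mL=-20/9, mR=-160/81
obs B: pose=(-2,-6,N) → sL=4, sR=20/29, mL=-2, mR=-48/29
sensor matrix S = [[40/9, 40/81], [4, 20/29]]; det S = 2560/2349
solve [mL_A; mL_B] = S·[w00; w01] and [mR_A; mR_B] = S·[w10; w11]:
  w00 = -1/2, w01 = 0, w10 = -1/2, w11 = 1/2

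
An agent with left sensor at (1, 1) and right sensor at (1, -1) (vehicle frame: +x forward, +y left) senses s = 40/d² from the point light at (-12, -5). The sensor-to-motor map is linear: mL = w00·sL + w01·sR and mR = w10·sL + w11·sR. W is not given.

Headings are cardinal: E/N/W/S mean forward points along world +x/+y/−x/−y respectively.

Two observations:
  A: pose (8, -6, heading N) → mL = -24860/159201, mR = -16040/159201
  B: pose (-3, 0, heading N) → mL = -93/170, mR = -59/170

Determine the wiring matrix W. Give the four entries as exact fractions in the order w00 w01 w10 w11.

obs A: pose=(8,-6,N) → sL=40/361, sR=40/441, mL=-24860/159201, mR=-16040/159201
obs B: pose=(-3,0,N) → sL=2/5, sR=5/17, mL=-93/170, mR=-59/170
sensor matrix S = [[40/361, 40/441], [2/5, 5/17]]; det S = -9992/2706417
solve [mL_A; mL_B] = S·[w00; w01] and [mR_A; mR_B] = S·[w10; w11]:
  w00 = -1, w01 = -1/2, w10 = -1/2, w11 = -1/2

-1 -1/2 -1/2 -1/2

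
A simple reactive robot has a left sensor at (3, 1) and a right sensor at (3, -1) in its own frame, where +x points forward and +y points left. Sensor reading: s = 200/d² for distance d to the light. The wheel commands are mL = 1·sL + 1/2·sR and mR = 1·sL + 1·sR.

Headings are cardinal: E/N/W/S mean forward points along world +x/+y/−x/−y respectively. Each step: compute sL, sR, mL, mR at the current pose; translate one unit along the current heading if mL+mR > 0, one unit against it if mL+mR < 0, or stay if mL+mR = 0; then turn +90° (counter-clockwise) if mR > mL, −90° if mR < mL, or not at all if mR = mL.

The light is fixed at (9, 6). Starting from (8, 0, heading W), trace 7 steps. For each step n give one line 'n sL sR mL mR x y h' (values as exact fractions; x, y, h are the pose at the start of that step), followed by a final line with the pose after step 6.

n=0: pose=(8,0,W); sL=40/13, sR=200/41; mL=2940/533, mR=4240/533; mL+mR=7180/533 → advance +1; mR−mL=100/41 → turn +1·90°
n=1: pose=(7,0,S); sL=100/41, sR=20/9; mL=1310/369, mR=1720/369; mL+mR=1010/123 → advance +1; mR−mL=10/9 → turn +1·90°
n=2: pose=(7,-1,E); sL=200/37, sR=40/13; mL=3340/481, mR=4080/481; mL+mR=7420/481 → advance +1; mR−mL=20/13 → turn +1·90°
n=3: pose=(8,-1,N); sL=10, sR=25/2; mL=65/4, mR=45/2; mL+mR=155/4 → advance +1; mR−mL=25/4 → turn +1·90°
n=4: pose=(8,0,W); sL=40/13, sR=200/41; mL=2940/533, mR=4240/533; mL+mR=7180/533 → advance +1; mR−mL=100/41 → turn +1·90°
n=5: pose=(7,0,S); sL=100/41, sR=20/9; mL=1310/369, mR=1720/369; mL+mR=1010/123 → advance +1; mR−mL=10/9 → turn +1·90°
n=6: pose=(7,-1,E); sL=200/37, sR=40/13; mL=3340/481, mR=4080/481; mL+mR=7420/481 → advance +1; mR−mL=20/13 → turn +1·90°

0 40/13 200/41 2940/533 4240/533 8 0 W
1 100/41 20/9 1310/369 1720/369 7 0 S
2 200/37 40/13 3340/481 4080/481 7 -1 E
3 10 25/2 65/4 45/2 8 -1 N
4 40/13 200/41 2940/533 4240/533 8 0 W
5 100/41 20/9 1310/369 1720/369 7 0 S
6 200/37 40/13 3340/481 4080/481 7 -1 E
final 8 -1 N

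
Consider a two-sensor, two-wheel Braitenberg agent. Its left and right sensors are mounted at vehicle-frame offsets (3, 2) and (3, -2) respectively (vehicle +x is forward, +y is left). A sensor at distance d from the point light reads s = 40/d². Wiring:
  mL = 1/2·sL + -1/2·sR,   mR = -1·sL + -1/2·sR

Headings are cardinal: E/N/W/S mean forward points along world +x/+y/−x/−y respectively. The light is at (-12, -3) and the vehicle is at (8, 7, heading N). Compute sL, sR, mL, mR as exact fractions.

left sensor world pos  = (6, 10); dL² = 493
right sensor world pos = (10, 10); dR² = 653
sL = 40/493 = 40/493
sR = 40/653 = 40/653
mL = 1/2·sL + -1/2·sR = 3200/321929
mR = -1·sL + -1/2·sR = -35980/321929

40/493 40/653 3200/321929 -35980/321929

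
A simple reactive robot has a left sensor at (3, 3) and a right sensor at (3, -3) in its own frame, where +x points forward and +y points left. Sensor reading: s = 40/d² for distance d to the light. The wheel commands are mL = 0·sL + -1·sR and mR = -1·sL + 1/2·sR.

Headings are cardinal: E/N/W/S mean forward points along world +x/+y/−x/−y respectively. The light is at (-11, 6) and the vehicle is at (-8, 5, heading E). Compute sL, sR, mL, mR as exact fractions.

1 10/13 -10/13 -8/13

left sensor world pos  = (-5, 8); dL² = 40
right sensor world pos = (-5, 2); dR² = 52
sL = 40/40 = 1
sR = 40/52 = 10/13
mL = 0·sL + -1·sR = -10/13
mR = -1·sL + 1/2·sR = -8/13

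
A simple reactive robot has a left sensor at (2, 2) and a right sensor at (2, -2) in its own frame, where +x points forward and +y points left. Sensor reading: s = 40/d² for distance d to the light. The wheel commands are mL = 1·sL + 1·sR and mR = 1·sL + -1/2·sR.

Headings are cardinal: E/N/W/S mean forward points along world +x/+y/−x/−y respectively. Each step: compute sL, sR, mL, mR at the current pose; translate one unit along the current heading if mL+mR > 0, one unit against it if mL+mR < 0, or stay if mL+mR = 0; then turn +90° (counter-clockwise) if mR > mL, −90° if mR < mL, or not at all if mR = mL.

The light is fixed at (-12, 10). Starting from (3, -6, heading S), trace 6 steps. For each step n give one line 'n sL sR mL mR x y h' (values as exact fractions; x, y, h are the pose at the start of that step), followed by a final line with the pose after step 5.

0 40/613 40/493 44240/302209 7460/302209 3 -6 S
1 4/53 20/197 1848/10441 258/10441 3 -7 W
2 40/369 40/481 34000/177489 11860/177489 2 -7 N
3 10/113 2/29 516/3277 177/3277 2 -6 E
4 40/613 40/493 44240/302209 7460/302209 3 -6 S
5 4/53 20/197 1848/10441 258/10441 3 -7 W
final 2 -7 N

n=0: pose=(3,-6,S); sL=40/613, sR=40/493; mL=44240/302209, mR=7460/302209; mL+mR=51700/302209 → advance +1; mR−mL=-60/493 → turn -1·90°
n=1: pose=(3,-7,W); sL=4/53, sR=20/197; mL=1848/10441, mR=258/10441; mL+mR=2106/10441 → advance +1; mR−mL=-30/197 → turn -1·90°
n=2: pose=(2,-7,N); sL=40/369, sR=40/481; mL=34000/177489, mR=11860/177489; mL+mR=45860/177489 → advance +1; mR−mL=-60/481 → turn -1·90°
n=3: pose=(2,-6,E); sL=10/113, sR=2/29; mL=516/3277, mR=177/3277; mL+mR=693/3277 → advance +1; mR−mL=-3/29 → turn -1·90°
n=4: pose=(3,-6,S); sL=40/613, sR=40/493; mL=44240/302209, mR=7460/302209; mL+mR=51700/302209 → advance +1; mR−mL=-60/493 → turn -1·90°
n=5: pose=(3,-7,W); sL=4/53, sR=20/197; mL=1848/10441, mR=258/10441; mL+mR=2106/10441 → advance +1; mR−mL=-30/197 → turn -1·90°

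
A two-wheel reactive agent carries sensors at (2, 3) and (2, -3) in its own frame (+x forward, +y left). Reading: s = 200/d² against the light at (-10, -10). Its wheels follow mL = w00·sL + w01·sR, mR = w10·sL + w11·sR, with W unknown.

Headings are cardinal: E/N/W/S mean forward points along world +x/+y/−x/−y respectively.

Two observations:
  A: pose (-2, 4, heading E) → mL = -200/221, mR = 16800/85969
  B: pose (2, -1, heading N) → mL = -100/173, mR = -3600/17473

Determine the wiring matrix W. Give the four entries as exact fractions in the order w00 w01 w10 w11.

obs A: pose=(-2,4,E) → sL=200/389, sR=200/221, mL=-200/221, mR=16800/85969
obs B: pose=(2,-1,N) → sL=100/101, sR=100/173, mL=-100/173, mR=-3600/17473
sensor matrix S = [[200/389, 200/221], [100/101, 100/173]]; det S = -899520000/1502136337
solve [mL_A; mL_B] = S·[w00; w01] and [mR_A; mR_B] = S·[w10; w11]:
  w00 = 0, w01 = -1, w10 = -1/2, w11 = 1/2

0 -1 -1/2 1/2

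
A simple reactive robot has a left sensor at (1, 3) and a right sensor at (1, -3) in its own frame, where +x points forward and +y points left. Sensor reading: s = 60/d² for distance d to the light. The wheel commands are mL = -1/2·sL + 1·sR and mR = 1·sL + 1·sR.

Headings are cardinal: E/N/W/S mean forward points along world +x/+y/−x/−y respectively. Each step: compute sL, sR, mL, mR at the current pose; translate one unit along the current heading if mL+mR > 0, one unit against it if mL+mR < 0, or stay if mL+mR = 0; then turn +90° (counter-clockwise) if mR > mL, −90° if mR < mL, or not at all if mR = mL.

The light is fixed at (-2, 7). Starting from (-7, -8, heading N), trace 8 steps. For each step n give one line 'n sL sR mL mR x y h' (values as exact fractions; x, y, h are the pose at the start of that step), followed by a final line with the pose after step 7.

0 3/13 3/10 12/65 69/130 -7 -8 N
1 12/65 60/157 2958/10205 5784/10205 -7 -7 W
2 10/39 10/51 15/221 100/221 -8 -7 S
3 60/169 60/349 -330/58981 31080/58981 -8 -8 E
4 3/13 3/10 12/65 69/130 -7 -8 N
5 12/65 60/157 2958/10205 5784/10205 -7 -7 W
6 10/39 10/51 15/221 100/221 -8 -7 S
7 60/169 60/349 -330/58981 31080/58981 -8 -8 E
final -7 -8 N

n=0: pose=(-7,-8,N); sL=3/13, sR=3/10; mL=12/65, mR=69/130; mL+mR=93/130 → advance +1; mR−mL=9/26 → turn +1·90°
n=1: pose=(-7,-7,W); sL=12/65, sR=60/157; mL=2958/10205, mR=5784/10205; mL+mR=8742/10205 → advance +1; mR−mL=18/65 → turn +1·90°
n=2: pose=(-8,-7,S); sL=10/39, sR=10/51; mL=15/221, mR=100/221; mL+mR=115/221 → advance +1; mR−mL=5/13 → turn +1·90°
n=3: pose=(-8,-8,E); sL=60/169, sR=60/349; mL=-330/58981, mR=31080/58981; mL+mR=30750/58981 → advance +1; mR−mL=90/169 → turn +1·90°
n=4: pose=(-7,-8,N); sL=3/13, sR=3/10; mL=12/65, mR=69/130; mL+mR=93/130 → advance +1; mR−mL=9/26 → turn +1·90°
n=5: pose=(-7,-7,W); sL=12/65, sR=60/157; mL=2958/10205, mR=5784/10205; mL+mR=8742/10205 → advance +1; mR−mL=18/65 → turn +1·90°
n=6: pose=(-8,-7,S); sL=10/39, sR=10/51; mL=15/221, mR=100/221; mL+mR=115/221 → advance +1; mR−mL=5/13 → turn +1·90°
n=7: pose=(-8,-8,E); sL=60/169, sR=60/349; mL=-330/58981, mR=31080/58981; mL+mR=30750/58981 → advance +1; mR−mL=90/169 → turn +1·90°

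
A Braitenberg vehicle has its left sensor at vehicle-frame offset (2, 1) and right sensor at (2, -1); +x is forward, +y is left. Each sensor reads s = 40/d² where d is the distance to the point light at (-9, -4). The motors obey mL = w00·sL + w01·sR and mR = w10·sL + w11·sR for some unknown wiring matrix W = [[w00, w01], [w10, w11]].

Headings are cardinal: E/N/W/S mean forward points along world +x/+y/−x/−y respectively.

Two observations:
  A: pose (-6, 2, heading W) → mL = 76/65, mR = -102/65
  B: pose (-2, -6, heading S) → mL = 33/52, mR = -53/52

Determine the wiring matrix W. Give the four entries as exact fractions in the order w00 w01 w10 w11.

1/2 1/2 -1/2 -1

obs A: pose=(-6,2,W) → sL=20/13, sR=4/5, mL=76/65, mR=-102/65
obs B: pose=(-2,-6,S) → sL=1/2, sR=10/13, mL=33/52, mR=-53/52
sensor matrix S = [[20/13, 4/5], [1/2, 10/13]]; det S = 662/845
solve [mL_A; mL_B] = S·[w00; w01] and [mR_A; mR_B] = S·[w10; w11]:
  w00 = 1/2, w01 = 1/2, w10 = -1/2, w11 = -1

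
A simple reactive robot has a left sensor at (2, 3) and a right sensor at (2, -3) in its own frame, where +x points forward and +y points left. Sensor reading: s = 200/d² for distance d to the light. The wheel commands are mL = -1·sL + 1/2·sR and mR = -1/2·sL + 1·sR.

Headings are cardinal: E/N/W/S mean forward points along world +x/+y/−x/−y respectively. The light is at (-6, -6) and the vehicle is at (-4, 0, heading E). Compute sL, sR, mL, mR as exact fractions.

left sensor world pos  = (-2, 3); dL² = 97
right sensor world pos = (-2, -3); dR² = 25
sL = 200/97 = 200/97
sR = 200/25 = 8
mL = -1·sL + 1/2·sR = 188/97
mR = -1/2·sL + 1·sR = 676/97

200/97 8 188/97 676/97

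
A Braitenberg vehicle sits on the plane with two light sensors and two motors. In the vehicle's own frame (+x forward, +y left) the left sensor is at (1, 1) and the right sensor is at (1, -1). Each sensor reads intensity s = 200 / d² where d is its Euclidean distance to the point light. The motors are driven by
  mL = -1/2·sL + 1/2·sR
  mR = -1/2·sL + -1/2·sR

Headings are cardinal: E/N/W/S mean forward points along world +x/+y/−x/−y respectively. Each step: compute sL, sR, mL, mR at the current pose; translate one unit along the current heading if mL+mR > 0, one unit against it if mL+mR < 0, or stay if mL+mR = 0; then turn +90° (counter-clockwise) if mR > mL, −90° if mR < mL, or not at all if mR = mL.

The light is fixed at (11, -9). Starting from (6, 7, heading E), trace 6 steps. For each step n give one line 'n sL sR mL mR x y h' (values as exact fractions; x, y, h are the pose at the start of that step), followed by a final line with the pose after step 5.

n=0: pose=(6,7,E); sL=40/61, sR=200/241; mL=1280/14701, mR=-10920/14701; mL+mR=-40/61 → advance -1; mR−mL=-200/241 → turn -1·90°
n=1: pose=(5,7,S); sL=4/5, sR=100/137; mL=-24/685, mR=-524/685; mL+mR=-4/5 → advance -1; mR−mL=-100/137 → turn -1·90°
n=2: pose=(5,8,W); sL=40/61, sR=200/373; mL=-1360/22753, mR=-13560/22753; mL+mR=-40/61 → advance -1; mR−mL=-200/373 → turn -1·90°
n=3: pose=(6,8,N); sL=5/9, sR=10/17; mL=5/306, mR=-175/306; mL+mR=-5/9 → advance -1; mR−mL=-10/17 → turn -1·90°
n=4: pose=(6,7,E); sL=40/61, sR=200/241; mL=1280/14701, mR=-10920/14701; mL+mR=-40/61 → advance -1; mR−mL=-200/241 → turn -1·90°
n=5: pose=(5,7,S); sL=4/5, sR=100/137; mL=-24/685, mR=-524/685; mL+mR=-4/5 → advance -1; mR−mL=-100/137 → turn -1·90°

0 40/61 200/241 1280/14701 -10920/14701 6 7 E
1 4/5 100/137 -24/685 -524/685 5 7 S
2 40/61 200/373 -1360/22753 -13560/22753 5 8 W
3 5/9 10/17 5/306 -175/306 6 8 N
4 40/61 200/241 1280/14701 -10920/14701 6 7 E
5 4/5 100/137 -24/685 -524/685 5 7 S
final 5 8 W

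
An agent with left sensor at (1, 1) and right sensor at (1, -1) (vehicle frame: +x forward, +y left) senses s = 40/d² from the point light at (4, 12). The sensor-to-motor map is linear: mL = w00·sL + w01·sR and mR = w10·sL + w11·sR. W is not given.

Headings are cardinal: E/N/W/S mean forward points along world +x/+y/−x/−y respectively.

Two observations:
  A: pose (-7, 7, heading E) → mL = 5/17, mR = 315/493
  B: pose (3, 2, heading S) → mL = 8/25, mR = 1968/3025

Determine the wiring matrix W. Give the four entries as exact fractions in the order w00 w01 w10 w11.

0 1 1 1

obs A: pose=(-7,7,E) → sL=10/29, sR=5/17, mL=5/17, mR=315/493
obs B: pose=(3,2,S) → sL=40/121, sR=8/25, mL=8/25, mR=1968/3025
sensor matrix S = [[10/29, 5/17], [40/121, 8/25]]; det S = 3912/298265
solve [mL_A; mL_B] = S·[w00; w01] and [mR_A; mR_B] = S·[w10; w11]:
  w00 = 0, w01 = 1, w10 = 1, w11 = 1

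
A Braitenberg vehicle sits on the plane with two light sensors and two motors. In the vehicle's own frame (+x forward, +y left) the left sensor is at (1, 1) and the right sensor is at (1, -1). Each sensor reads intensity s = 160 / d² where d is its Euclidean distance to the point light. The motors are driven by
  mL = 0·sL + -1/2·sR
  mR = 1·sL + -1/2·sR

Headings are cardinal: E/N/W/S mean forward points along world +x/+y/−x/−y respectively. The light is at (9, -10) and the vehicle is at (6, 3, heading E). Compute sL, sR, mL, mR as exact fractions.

4/5 40/37 -20/37 48/185

left sensor world pos  = (7, 4); dL² = 200
right sensor world pos = (7, 2); dR² = 148
sL = 160/200 = 4/5
sR = 160/148 = 40/37
mL = 0·sL + -1/2·sR = -20/37
mR = 1·sL + -1/2·sR = 48/185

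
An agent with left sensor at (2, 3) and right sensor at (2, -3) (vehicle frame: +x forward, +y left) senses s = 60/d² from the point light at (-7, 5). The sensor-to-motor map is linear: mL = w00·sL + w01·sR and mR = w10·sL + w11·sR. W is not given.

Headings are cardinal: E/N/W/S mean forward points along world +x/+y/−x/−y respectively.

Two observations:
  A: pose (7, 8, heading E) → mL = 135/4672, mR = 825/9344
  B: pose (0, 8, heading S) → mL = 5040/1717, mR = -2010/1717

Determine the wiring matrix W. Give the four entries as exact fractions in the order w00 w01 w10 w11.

-1 1 1 -1/2

obs A: pose=(7,8,E) → sL=15/73, sR=15/64, mL=135/4672, mR=825/9344
obs B: pose=(0,8,S) → sL=60/101, sR=60/17, mL=5040/1717, mR=-2010/1717
sensor matrix S = [[15/73, 15/64], [60/101, 60/17]]; det S = 1175175/2005456
solve [mL_A; mL_B] = S·[w00; w01] and [mR_A; mR_B] = S·[w10; w11]:
  w00 = -1, w01 = 1, w10 = 1, w11 = -1/2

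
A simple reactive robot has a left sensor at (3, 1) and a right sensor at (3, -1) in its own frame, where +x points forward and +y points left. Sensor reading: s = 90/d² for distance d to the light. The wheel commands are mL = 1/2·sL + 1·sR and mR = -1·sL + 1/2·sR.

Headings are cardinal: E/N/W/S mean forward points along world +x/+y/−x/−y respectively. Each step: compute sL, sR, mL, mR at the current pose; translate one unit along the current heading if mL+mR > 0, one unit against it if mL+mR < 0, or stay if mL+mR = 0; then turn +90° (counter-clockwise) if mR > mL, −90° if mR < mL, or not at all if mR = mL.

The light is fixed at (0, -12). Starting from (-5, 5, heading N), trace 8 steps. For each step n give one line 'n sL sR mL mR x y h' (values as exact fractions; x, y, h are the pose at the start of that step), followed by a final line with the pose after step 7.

n=0: pose=(-5,5,N); sL=45/218, sR=45/208; mL=7245/22672, mR=-4455/45344; mL+mR=10035/45344 → advance +1; mR−mL=-18945/45344 → turn -1·90°
n=1: pose=(-5,6,E); sL=18/73, sR=90/293; mL=9207/21389, mR=-1989/21389; mL+mR=7218/21389 → advance +1; mR−mL=-11196/21389 → turn -1·90°
n=2: pose=(-4,6,S); sL=5/13, sR=9/25; mL=359/650, mR=-133/650; mL+mR=113/325 → advance +1; mR−mL=-246/325 → turn -1·90°
n=3: pose=(-4,5,W); sL=18/61, sR=90/373; mL=8847/22753, mR=-3969/22753; mL+mR=4878/22753 → advance +1; mR−mL=-12816/22753 → turn -1·90°
n=4: pose=(-5,5,N); sL=45/218, sR=45/208; mL=7245/22672, mR=-4455/45344; mL+mR=10035/45344 → advance +1; mR−mL=-18945/45344 → turn -1·90°
n=5: pose=(-5,6,E); sL=18/73, sR=90/293; mL=9207/21389, mR=-1989/21389; mL+mR=7218/21389 → advance +1; mR−mL=-11196/21389 → turn -1·90°
n=6: pose=(-4,6,S); sL=5/13, sR=9/25; mL=359/650, mR=-133/650; mL+mR=113/325 → advance +1; mR−mL=-246/325 → turn -1·90°
n=7: pose=(-4,5,W); sL=18/61, sR=90/373; mL=8847/22753, mR=-3969/22753; mL+mR=4878/22753 → advance +1; mR−mL=-12816/22753 → turn -1·90°

0 45/218 45/208 7245/22672 -4455/45344 -5 5 N
1 18/73 90/293 9207/21389 -1989/21389 -5 6 E
2 5/13 9/25 359/650 -133/650 -4 6 S
3 18/61 90/373 8847/22753 -3969/22753 -4 5 W
4 45/218 45/208 7245/22672 -4455/45344 -5 5 N
5 18/73 90/293 9207/21389 -1989/21389 -5 6 E
6 5/13 9/25 359/650 -133/650 -4 6 S
7 18/61 90/373 8847/22753 -3969/22753 -4 5 W
final -5 5 N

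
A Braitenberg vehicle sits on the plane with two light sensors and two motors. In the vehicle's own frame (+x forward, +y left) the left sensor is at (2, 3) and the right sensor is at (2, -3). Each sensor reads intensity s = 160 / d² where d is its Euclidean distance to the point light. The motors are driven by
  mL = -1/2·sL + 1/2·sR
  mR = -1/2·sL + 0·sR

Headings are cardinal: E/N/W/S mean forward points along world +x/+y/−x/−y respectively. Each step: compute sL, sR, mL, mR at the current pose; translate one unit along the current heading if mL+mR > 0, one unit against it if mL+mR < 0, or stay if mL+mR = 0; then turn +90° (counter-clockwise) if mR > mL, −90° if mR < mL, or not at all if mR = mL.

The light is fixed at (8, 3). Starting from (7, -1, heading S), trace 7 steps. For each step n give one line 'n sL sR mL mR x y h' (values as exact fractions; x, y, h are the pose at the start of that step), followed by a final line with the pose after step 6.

n=0: pose=(7,-1,S); sL=4, sR=40/13; mL=-6/13, mR=-2; mL+mR=-32/13 → advance -1; mR−mL=-20/13 → turn -1·90°
n=1: pose=(7,0,W); sL=32/9, sR=160/9; mL=64/9, mR=-16/9; mL+mR=16/3 → advance +1; mR−mL=-80/9 → turn -1·90°
n=2: pose=(6,0,N); sL=80/13, sR=80; mL=480/13, mR=-40/13; mL+mR=440/13 → advance +1; mR−mL=-40 → turn -1·90°
n=3: pose=(6,1,E); sL=160, sR=32/5; mL=-384/5, mR=-80; mL+mR=-784/5 → advance -1; mR−mL=-16/5 → turn -1·90°
n=4: pose=(5,1,S); sL=10, sR=40/13; mL=-45/13, mR=-5; mL+mR=-110/13 → advance -1; mR−mL=-20/13 → turn -1·90°
n=5: pose=(5,2,W); sL=160/41, sR=160/29; mL=960/1189, mR=-80/41; mL+mR=-1360/1189 → advance -1; mR−mL=-80/29 → turn -1·90°
n=6: pose=(6,2,N); sL=80/13, sR=80; mL=480/13, mR=-40/13; mL+mR=440/13 → advance +1; mR−mL=-40 → turn -1·90°

0 4 40/13 -6/13 -2 7 -1 S
1 32/9 160/9 64/9 -16/9 7 0 W
2 80/13 80 480/13 -40/13 6 0 N
3 160 32/5 -384/5 -80 6 1 E
4 10 40/13 -45/13 -5 5 1 S
5 160/41 160/29 960/1189 -80/41 5 2 W
6 80/13 80 480/13 -40/13 6 2 N
final 6 3 E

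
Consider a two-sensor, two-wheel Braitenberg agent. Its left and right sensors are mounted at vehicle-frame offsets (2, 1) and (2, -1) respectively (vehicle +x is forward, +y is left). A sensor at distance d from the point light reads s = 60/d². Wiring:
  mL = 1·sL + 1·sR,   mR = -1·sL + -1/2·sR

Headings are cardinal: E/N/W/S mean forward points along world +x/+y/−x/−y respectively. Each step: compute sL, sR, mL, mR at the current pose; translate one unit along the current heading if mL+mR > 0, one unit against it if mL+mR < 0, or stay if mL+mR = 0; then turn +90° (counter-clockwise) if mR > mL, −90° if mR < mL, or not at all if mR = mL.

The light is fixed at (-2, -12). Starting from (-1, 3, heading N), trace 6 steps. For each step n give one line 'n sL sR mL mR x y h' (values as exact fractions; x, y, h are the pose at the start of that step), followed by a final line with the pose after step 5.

n=0: pose=(-1,3,N); sL=60/289, sR=60/293; mL=34920/84677, mR=-26250/84677; mL+mR=30/293 → advance +1; mR−mL=-61170/84677 → turn -1·90°
n=1: pose=(-1,4,E); sL=30/149, sR=10/39; mL=2660/5811, mR=-1915/5811; mL+mR=5/39 → advance +1; mR−mL=-1525/1937 → turn -1·90°
n=2: pose=(0,4,S); sL=12/41, sR=60/197; mL=4824/8077, mR=-3594/8077; mL+mR=30/197 → advance +1; mR−mL=-8418/8077 → turn -1·90°
n=3: pose=(0,3,W); sL=15/49, sR=15/64; mL=1695/3136, mR=-2655/6272; mL+mR=15/128 → advance +1; mR−mL=-6045/6272 → turn -1·90°
n=4: pose=(-1,3,N); sL=60/289, sR=60/293; mL=34920/84677, mR=-26250/84677; mL+mR=30/293 → advance +1; mR−mL=-61170/84677 → turn -1·90°
n=5: pose=(-1,4,E); sL=30/149, sR=10/39; mL=2660/5811, mR=-1915/5811; mL+mR=5/39 → advance +1; mR−mL=-1525/1937 → turn -1·90°

0 60/289 60/293 34920/84677 -26250/84677 -1 3 N
1 30/149 10/39 2660/5811 -1915/5811 -1 4 E
2 12/41 60/197 4824/8077 -3594/8077 0 4 S
3 15/49 15/64 1695/3136 -2655/6272 0 3 W
4 60/289 60/293 34920/84677 -26250/84677 -1 3 N
5 30/149 10/39 2660/5811 -1915/5811 -1 4 E
final 0 4 S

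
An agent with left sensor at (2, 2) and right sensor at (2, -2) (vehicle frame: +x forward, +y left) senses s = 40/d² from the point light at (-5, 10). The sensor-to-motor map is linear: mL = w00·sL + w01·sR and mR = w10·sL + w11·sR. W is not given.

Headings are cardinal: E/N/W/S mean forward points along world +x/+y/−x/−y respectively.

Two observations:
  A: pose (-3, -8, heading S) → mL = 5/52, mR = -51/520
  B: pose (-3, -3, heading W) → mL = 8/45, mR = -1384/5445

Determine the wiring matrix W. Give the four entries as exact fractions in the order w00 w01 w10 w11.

1 0 -1/2 -1/2

obs A: pose=(-3,-8,S) → sL=5/52, sR=1/10, mL=5/52, mR=-51/520
obs B: pose=(-3,-3,W) → sL=8/45, sR=40/121, mL=8/45, mR=-1384/5445
sensor matrix S = [[5/52, 1/10], [8/45, 40/121]]; det S = 4958/353925
solve [mL_A; mL_B] = S·[w00; w01] and [mR_A; mR_B] = S·[w10; w11]:
  w00 = 1, w01 = 0, w10 = -1/2, w11 = -1/2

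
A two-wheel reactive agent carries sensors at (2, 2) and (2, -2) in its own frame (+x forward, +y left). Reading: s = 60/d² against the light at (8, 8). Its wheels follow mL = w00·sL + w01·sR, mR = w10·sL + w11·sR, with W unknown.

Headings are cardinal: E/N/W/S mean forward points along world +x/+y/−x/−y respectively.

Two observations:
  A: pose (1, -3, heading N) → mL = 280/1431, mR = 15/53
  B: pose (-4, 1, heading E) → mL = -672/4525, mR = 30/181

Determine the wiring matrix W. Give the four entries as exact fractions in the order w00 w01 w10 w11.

-1 1 0 1/2

obs A: pose=(1,-3,N) → sL=10/27, sR=30/53, mL=280/1431, mR=15/53
obs B: pose=(-4,1,E) → sL=12/25, sR=60/181, mL=-672/4525, mR=30/181
sensor matrix S = [[10/27, 30/53], [12/25, 60/181]]; det S = -64288/431685
solve [mL_A; mL_B] = S·[w00; w01] and [mR_A; mR_B] = S·[w10; w11]:
  w00 = -1, w01 = 1, w10 = 0, w11 = 1/2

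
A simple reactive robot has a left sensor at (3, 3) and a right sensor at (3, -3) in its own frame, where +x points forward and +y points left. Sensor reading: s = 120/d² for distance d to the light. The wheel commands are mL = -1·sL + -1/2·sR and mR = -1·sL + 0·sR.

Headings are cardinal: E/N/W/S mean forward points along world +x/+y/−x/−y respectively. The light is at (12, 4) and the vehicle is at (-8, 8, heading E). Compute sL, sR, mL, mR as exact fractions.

60/169 12/29 -2754/4901 -60/169

left sensor world pos  = (-5, 11); dL² = 338
right sensor world pos = (-5, 5); dR² = 290
sL = 120/338 = 60/169
sR = 120/290 = 12/29
mL = -1·sL + -1/2·sR = -2754/4901
mR = -1·sL + 0·sR = -60/169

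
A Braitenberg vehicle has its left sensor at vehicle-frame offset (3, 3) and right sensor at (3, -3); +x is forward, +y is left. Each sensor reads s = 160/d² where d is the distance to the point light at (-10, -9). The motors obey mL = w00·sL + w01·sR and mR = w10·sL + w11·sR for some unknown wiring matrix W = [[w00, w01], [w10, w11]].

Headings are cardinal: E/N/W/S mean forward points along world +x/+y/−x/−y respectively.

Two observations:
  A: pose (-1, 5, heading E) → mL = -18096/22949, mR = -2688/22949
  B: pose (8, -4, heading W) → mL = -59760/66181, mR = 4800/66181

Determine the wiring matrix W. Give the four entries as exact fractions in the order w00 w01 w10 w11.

-1/2 -1 1/2 -1/2

obs A: pose=(-1,5,E) → sL=160/433, sR=32/53, mL=-18096/22949, mR=-2688/22949
obs B: pose=(8,-4,W) → sL=160/229, sR=160/289, mL=-59760/66181, mR=4800/66181
sensor matrix S = [[160/433, 32/53], [160/229, 160/289]]; det S = -329994240/1518787769
solve [mL_A; mL_B] = S·[w00; w01] and [mR_A; mR_B] = S·[w10; w11]:
  w00 = -1/2, w01 = -1, w10 = 1/2, w11 = -1/2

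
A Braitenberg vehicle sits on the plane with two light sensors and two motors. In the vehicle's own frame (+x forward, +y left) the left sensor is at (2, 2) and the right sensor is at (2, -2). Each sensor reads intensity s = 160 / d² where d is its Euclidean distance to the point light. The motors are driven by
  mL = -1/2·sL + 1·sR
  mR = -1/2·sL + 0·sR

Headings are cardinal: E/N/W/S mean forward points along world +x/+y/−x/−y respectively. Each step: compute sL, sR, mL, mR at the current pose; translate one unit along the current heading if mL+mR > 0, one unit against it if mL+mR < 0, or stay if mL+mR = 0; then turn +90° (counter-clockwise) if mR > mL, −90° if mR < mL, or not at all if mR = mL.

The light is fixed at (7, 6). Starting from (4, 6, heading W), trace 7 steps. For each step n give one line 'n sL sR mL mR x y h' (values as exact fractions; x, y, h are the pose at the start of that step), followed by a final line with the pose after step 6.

n=0: pose=(4,6,W); sL=160/29, sR=160/29; mL=80/29, mR=-80/29; mL+mR=0 → advance +0; mR−mL=-160/29 → turn -1·90°
n=1: pose=(4,6,N); sL=160/29, sR=32; mL=848/29, mR=-80/29; mL+mR=768/29 → advance +1; mR−mL=-32 → turn -1·90°
n=2: pose=(4,7,E); sL=16, sR=80; mL=72, mR=-8; mL+mR=64 → advance +1; mR−mL=-80 → turn -1·90°
n=3: pose=(5,7,S); sL=160, sR=160/17; mL=-1200/17, mR=-80; mL+mR=-2560/17 → advance -1; mR−mL=-160/17 → turn -1·90°
n=4: pose=(5,8,W); sL=10, sR=5; mL=0, mR=-5; mL+mR=-5 → advance -1; mR−mL=-5 → turn -1·90°
n=5: pose=(6,8,N); sL=32/5, sR=160/17; mL=528/85, mR=-16/5; mL+mR=256/85 → advance +1; mR−mL=-160/17 → turn -1·90°
n=6: pose=(6,9,E); sL=80/13, sR=80; mL=1000/13, mR=-40/13; mL+mR=960/13 → advance +1; mR−mL=-80 → turn -1·90°

0 160/29 160/29 80/29 -80/29 4 6 W
1 160/29 32 848/29 -80/29 4 6 N
2 16 80 72 -8 4 7 E
3 160 160/17 -1200/17 -80 5 7 S
4 10 5 0 -5 5 8 W
5 32/5 160/17 528/85 -16/5 6 8 N
6 80/13 80 1000/13 -40/13 6 9 E
final 7 9 S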